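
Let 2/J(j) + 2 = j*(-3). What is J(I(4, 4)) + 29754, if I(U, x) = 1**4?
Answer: 148768/5 ≈ 29754.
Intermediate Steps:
I(U, x) = 1
J(j) = 2/(-2 - 3*j) (J(j) = 2/(-2 + j*(-3)) = 2/(-2 - 3*j))
J(I(4, 4)) + 29754 = -2/(2 + 3*1) + 29754 = -2/(2 + 3) + 29754 = -2/5 + 29754 = 148768/5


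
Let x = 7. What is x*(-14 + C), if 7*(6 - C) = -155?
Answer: 99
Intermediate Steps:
C = 197/7 (C = 6 - ⅐*(-155) = 6 + 155/7 = 197/7 ≈ 28.143)
x*(-14 + C) = 7*(-14 + 197/7) = 7*(99/7) = 99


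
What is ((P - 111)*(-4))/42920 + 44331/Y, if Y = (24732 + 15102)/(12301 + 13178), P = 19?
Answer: 673313395861/23745490 ≈ 28355.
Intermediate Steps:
Y = 4426/2831 (Y = 39834/25479 = 39834*(1/25479) = 4426/2831 ≈ 1.5634)
((P - 111)*(-4))/42920 + 44331/Y = ((19 - 111)*(-4))/42920 + 44331/(4426/2831) = -92*(-4)*(1/42920) + 44331*(2831/4426) = 368*(1/42920) + 125501061/4426 = 46/5365 + 125501061/4426 = 673313395861/23745490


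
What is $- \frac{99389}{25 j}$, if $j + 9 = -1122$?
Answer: $\frac{99389}{28275} \approx 3.5151$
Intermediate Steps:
$j = -1131$ ($j = -9 - 1122 = -1131$)
$- \frac{99389}{25 j} = - \frac{99389}{25 \left(-1131\right)} = - \frac{99389}{-28275} = \left(-99389\right) \left(- \frac{1}{28275}\right) = \frac{99389}{28275}$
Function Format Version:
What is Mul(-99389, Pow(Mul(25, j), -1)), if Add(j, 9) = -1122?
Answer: Rational(99389, 28275) ≈ 3.5151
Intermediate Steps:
j = -1131 (j = Add(-9, -1122) = -1131)
Mul(-99389, Pow(Mul(25, j), -1)) = Mul(-99389, Pow(Mul(25, -1131), -1)) = Mul(-99389, Pow(-28275, -1)) = Mul(-99389, Rational(-1, 28275)) = Rational(99389, 28275)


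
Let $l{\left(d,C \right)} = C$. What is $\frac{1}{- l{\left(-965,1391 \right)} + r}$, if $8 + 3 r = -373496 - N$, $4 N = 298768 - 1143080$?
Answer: $- \frac{1}{55533} \approx -1.8007 \cdot 10^{-5}$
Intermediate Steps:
$N = -211078$ ($N = \frac{298768 - 1143080}{4} = \frac{1}{4} \left(-844312\right) = -211078$)
$r = -54142$ ($r = - \frac{8}{3} + \frac{-373496 - -211078}{3} = - \frac{8}{3} + \frac{-373496 + 211078}{3} = - \frac{8}{3} + \frac{1}{3} \left(-162418\right) = - \frac{8}{3} - \frac{162418}{3} = -54142$)
$\frac{1}{- l{\left(-965,1391 \right)} + r} = \frac{1}{\left(-1\right) 1391 - 54142} = \frac{1}{-1391 - 54142} = \frac{1}{-55533} = - \frac{1}{55533}$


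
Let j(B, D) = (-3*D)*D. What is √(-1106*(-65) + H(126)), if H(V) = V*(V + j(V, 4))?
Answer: √81718 ≈ 285.86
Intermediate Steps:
j(B, D) = -3*D²
H(V) = V*(-48 + V) (H(V) = V*(V - 3*4²) = V*(V - 3*16) = V*(V - 48) = V*(-48 + V))
√(-1106*(-65) + H(126)) = √(-1106*(-65) + 126*(-48 + 126)) = √(71890 + 126*78) = √(71890 + 9828) = √81718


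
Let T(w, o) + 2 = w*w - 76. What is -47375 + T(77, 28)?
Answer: -41524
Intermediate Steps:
T(w, o) = -78 + w**2 (T(w, o) = -2 + (w*w - 76) = -2 + (w**2 - 76) = -2 + (-76 + w**2) = -78 + w**2)
-47375 + T(77, 28) = -47375 + (-78 + 77**2) = -47375 + (-78 + 5929) = -47375 + 5851 = -41524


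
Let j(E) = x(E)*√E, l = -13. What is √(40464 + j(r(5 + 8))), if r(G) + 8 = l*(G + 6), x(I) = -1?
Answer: √(40464 - I*√255) ≈ 201.16 - 0.0397*I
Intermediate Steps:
r(G) = -86 - 13*G (r(G) = -8 - 13*(G + 6) = -8 - 13*(6 + G) = -8 + (-78 - 13*G) = -86 - 13*G)
j(E) = -√E
√(40464 + j(r(5 + 8))) = √(40464 - √(-86 - 13*(5 + 8))) = √(40464 - √(-86 - 13*13)) = √(40464 - √(-86 - 169)) = √(40464 - √(-255)) = √(40464 - I*√255)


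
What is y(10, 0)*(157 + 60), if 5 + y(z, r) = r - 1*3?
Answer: -1736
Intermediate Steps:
y(z, r) = -8 + r (y(z, r) = -5 + (r - 1*3) = -5 + (r - 3) = -5 + (-3 + r) = -8 + r)
y(10, 0)*(157 + 60) = (-8 + 0)*(157 + 60) = -8*217 = -1736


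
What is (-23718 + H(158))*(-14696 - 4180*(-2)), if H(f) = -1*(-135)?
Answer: 149421888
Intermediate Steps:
H(f) = 135
(-23718 + H(158))*(-14696 - 4180*(-2)) = (-23718 + 135)*(-14696 - 4180*(-2)) = -23583*(-14696 - 110*(-76)) = -23583*(-14696 + 8360) = -23583*(-6336) = 149421888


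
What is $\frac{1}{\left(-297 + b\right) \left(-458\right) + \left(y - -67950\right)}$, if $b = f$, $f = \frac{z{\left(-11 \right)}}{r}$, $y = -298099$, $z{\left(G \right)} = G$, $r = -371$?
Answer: $- \frac{371}{34924671} \approx -1.0623 \cdot 10^{-5}$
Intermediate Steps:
$f = \frac{11}{371}$ ($f = - \frac{11}{-371} = \left(-11\right) \left(- \frac{1}{371}\right) = \frac{11}{371} \approx 0.02965$)
$b = \frac{11}{371} \approx 0.02965$
$\frac{1}{\left(-297 + b\right) \left(-458\right) + \left(y - -67950\right)} = \frac{1}{\left(-297 + \frac{11}{371}\right) \left(-458\right) - 230149} = \frac{1}{\left(- \frac{110176}{371}\right) \left(-458\right) + \left(-298099 + 67950\right)} = \frac{1}{\frac{50460608}{371} - 230149} = \frac{1}{- \frac{34924671}{371}} = - \frac{371}{34924671}$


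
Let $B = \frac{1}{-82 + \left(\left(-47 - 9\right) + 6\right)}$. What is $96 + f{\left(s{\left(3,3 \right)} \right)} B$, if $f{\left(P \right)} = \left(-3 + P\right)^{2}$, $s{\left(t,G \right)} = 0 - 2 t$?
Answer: $\frac{4197}{44} \approx 95.386$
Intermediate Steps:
$s{\left(t,G \right)} = - 2 t$
$B = - \frac{1}{132}$ ($B = \frac{1}{-82 + \left(-56 + 6\right)} = \frac{1}{-82 - 50} = \frac{1}{-132} = - \frac{1}{132} \approx -0.0075758$)
$96 + f{\left(s{\left(3,3 \right)} \right)} B = 96 + \left(-3 - 6\right)^{2} \left(- \frac{1}{132}\right) = 96 + \left(-9\right)^{2} \left(- \frac{1}{132}\right) = 96 + 81 \left(- \frac{1}{132}\right) = 96 - \frac{27}{44} = \frac{4197}{44}$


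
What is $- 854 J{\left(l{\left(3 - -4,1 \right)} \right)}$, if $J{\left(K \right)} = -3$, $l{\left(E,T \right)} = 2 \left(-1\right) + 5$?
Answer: $2562$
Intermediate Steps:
$l{\left(E,T \right)} = 3$ ($l{\left(E,T \right)} = -2 + 5 = 3$)
$- 854 J{\left(l{\left(3 - -4,1 \right)} \right)} = \left(-854\right) \left(-3\right) = 2562$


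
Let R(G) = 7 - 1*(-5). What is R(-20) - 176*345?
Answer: -60708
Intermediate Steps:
R(G) = 12 (R(G) = 7 + 5 = 12)
R(-20) - 176*345 = 12 - 176*345 = 12 - 60720 = -60708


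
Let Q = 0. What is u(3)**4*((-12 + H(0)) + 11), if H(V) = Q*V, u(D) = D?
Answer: -81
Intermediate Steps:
H(V) = 0 (H(V) = 0*V = 0)
u(3)**4*((-12 + H(0)) + 11) = 3**4*((-12 + 0) + 11) = 81*(-12 + 11) = 81*(-1) = -81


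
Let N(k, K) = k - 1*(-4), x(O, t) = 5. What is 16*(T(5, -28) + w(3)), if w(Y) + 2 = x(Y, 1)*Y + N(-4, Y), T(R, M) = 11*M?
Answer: -4720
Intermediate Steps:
N(k, K) = 4 + k (N(k, K) = k + 4 = 4 + k)
w(Y) = -2 + 5*Y (w(Y) = -2 + (5*Y + (4 - 4)) = -2 + (5*Y + 0) = -2 + 5*Y)
16*(T(5, -28) + w(3)) = 16*(11*(-28) + (-2 + 5*3)) = 16*(-308 + (-2 + 15)) = 16*(-308 + 13) = 16*(-295) = -4720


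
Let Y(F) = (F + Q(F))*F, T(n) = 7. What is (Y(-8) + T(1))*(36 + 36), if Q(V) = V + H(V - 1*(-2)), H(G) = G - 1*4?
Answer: 15480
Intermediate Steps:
H(G) = -4 + G (H(G) = G - 4 = -4 + G)
Q(V) = -2 + 2*V (Q(V) = V + (-4 + (V - 1*(-2))) = V + (-4 + (V + 2)) = V + (-4 + (2 + V)) = V + (-2 + V) = -2 + 2*V)
Y(F) = F*(-2 + 3*F) (Y(F) = (F + (-2 + 2*F))*F = (-2 + 3*F)*F = F*(-2 + 3*F))
(Y(-8) + T(1))*(36 + 36) = (-8*(-2 + 3*(-8)) + 7)*(36 + 36) = (-8*(-2 - 24) + 7)*72 = (-8*(-26) + 7)*72 = (208 + 7)*72 = 215*72 = 15480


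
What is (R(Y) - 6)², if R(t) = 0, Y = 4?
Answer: 36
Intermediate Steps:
(R(Y) - 6)² = (0 - 6)² = (-6)² = 36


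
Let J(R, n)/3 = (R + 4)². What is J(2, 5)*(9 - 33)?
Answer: -2592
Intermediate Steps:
J(R, n) = 3*(4 + R)² (J(R, n) = 3*(R + 4)² = 3*(4 + R)²)
J(2, 5)*(9 - 33) = (3*(4 + 2)²)*(9 - 33) = (3*6²)*(-24) = (3*36)*(-24) = 108*(-24) = -2592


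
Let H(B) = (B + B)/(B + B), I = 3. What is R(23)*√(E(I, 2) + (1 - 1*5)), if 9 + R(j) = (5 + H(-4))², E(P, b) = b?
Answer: 27*I*√2 ≈ 38.184*I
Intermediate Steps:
H(B) = 1 (H(B) = (2*B)/((2*B)) = (2*B)*(1/(2*B)) = 1)
R(j) = 27 (R(j) = -9 + (5 + 1)² = -9 + 6² = -9 + 36 = 27)
R(23)*√(E(I, 2) + (1 - 1*5)) = 27*√(2 + (1 - 1*5)) = 27*√(2 + (1 - 5)) = 27*√(2 - 4) = 27*√(-2) = 27*(I*√2) = 27*I*√2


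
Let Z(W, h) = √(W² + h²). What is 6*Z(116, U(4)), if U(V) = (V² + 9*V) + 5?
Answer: 6*√16705 ≈ 775.49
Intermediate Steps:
U(V) = 5 + V² + 9*V
6*Z(116, U(4)) = 6*√(116² + (5 + 4² + 9*4)²) = 6*√(13456 + (5 + 16 + 36)²) = 6*√(13456 + 57²) = 6*√(13456 + 3249) = 6*√16705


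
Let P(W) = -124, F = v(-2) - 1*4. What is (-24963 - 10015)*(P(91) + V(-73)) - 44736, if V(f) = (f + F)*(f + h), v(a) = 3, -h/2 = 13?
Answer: -251956292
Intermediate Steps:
h = -26 (h = -2*13 = -26)
F = -1 (F = 3 - 1*4 = 3 - 4 = -1)
V(f) = (-1 + f)*(-26 + f) (V(f) = (f - 1)*(f - 26) = (-1 + f)*(-26 + f))
(-24963 - 10015)*(P(91) + V(-73)) - 44736 = (-24963 - 10015)*(-124 + (26 + (-73)² - 27*(-73))) - 44736 = -34978*(-124 + (26 + 5329 + 1971)) - 44736 = -34978*(-124 + 7326) - 44736 = -34978*7202 - 44736 = -251911556 - 44736 = -251956292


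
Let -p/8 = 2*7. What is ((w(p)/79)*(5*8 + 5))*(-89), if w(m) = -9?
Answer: 36045/79 ≈ 456.27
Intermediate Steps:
p = -112 (p = -16*7 = -8*14 = -112)
((w(p)/79)*(5*8 + 5))*(-89) = ((-9/79)*(5*8 + 5))*(-89) = ((-9*1/79)*(40 + 5))*(-89) = -9/79*45*(-89) = -405/79*(-89) = 36045/79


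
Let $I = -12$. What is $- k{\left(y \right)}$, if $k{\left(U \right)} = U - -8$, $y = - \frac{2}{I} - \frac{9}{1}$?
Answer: $\frac{5}{6} \approx 0.83333$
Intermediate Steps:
$y = - \frac{53}{6}$ ($y = - \frac{2}{-12} - \frac{9}{1} = \left(-2\right) \left(- \frac{1}{12}\right) - 9 = \frac{1}{6} - 9 = - \frac{53}{6} \approx -8.8333$)
$k{\left(U \right)} = 8 + U$ ($k{\left(U \right)} = U + 8 = 8 + U$)
$- k{\left(y \right)} = - (8 - \frac{53}{6}) = \left(-1\right) \left(- \frac{5}{6}\right) = \frac{5}{6}$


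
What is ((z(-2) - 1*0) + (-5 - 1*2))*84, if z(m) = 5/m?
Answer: -798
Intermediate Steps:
((z(-2) - 1*0) + (-5 - 1*2))*84 = ((5/(-2) - 1*0) + (-5 - 1*2))*84 = ((5*(-1/2) + 0) + (-5 - 2))*84 = ((-5/2 + 0) - 7)*84 = (-5/2 - 7)*84 = -19/2*84 = -798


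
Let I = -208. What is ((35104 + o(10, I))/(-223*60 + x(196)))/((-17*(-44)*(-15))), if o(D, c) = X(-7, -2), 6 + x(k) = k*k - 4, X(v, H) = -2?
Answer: -17551/140395860 ≈ -0.00012501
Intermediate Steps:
x(k) = -10 + k² (x(k) = -6 + (k*k - 4) = -6 + (k² - 4) = -6 + (-4 + k²) = -10 + k²)
o(D, c) = -2
((35104 + o(10, I))/(-223*60 + x(196)))/((-17*(-44)*(-15))) = ((35104 - 2)/(-223*60 + (-10 + 196²)))/((-17*(-44)*(-15))) = (35102/(-13380 + (-10 + 38416)))/((748*(-15))) = (35102/(-13380 + 38406))/(-11220) = (35102/25026)*(-1/11220) = (35102*(1/25026))*(-1/11220) = (17551/12513)*(-1/11220) = -17551/140395860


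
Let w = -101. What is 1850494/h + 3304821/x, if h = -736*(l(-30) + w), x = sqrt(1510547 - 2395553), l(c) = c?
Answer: 925247/48208 - 1101607*I*sqrt(1214)/10926 ≈ 19.193 - 3513.0*I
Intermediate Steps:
x = 27*I*sqrt(1214) (x = sqrt(-885006) = 27*I*sqrt(1214) ≈ 940.75*I)
h = 96416 (h = -736*(-30 - 101) = -736*(-131) = 96416)
1850494/h + 3304821/x = 1850494/96416 + 3304821/((27*I*sqrt(1214))) = 1850494*(1/96416) + 3304821*(-I*sqrt(1214)/32778) = 925247/48208 - 1101607*I*sqrt(1214)/10926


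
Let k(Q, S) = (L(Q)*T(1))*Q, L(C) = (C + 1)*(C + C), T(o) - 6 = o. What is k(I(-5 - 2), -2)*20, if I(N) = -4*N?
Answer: 6366080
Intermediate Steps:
T(o) = 6 + o
L(C) = 2*C*(1 + C) (L(C) = (1 + C)*(2*C) = 2*C*(1 + C))
k(Q, S) = 14*Q**2*(1 + Q) (k(Q, S) = ((2*Q*(1 + Q))*(6 + 1))*Q = ((2*Q*(1 + Q))*7)*Q = (14*Q*(1 + Q))*Q = 14*Q**2*(1 + Q))
k(I(-5 - 2), -2)*20 = (14*(-4*(-5 - 2))**2*(1 - 4*(-5 - 2)))*20 = (14*(-4*(-7))**2*(1 - 4*(-7)))*20 = (14*28**2*(1 + 28))*20 = (14*784*29)*20 = 318304*20 = 6366080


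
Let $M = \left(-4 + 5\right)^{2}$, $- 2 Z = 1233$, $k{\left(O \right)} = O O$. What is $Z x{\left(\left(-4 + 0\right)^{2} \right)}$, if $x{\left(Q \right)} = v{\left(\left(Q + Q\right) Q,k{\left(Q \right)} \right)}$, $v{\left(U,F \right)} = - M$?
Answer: $\frac{1233}{2} \approx 616.5$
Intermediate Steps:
$k{\left(O \right)} = O^{2}$
$Z = - \frac{1233}{2}$ ($Z = \left(- \frac{1}{2}\right) 1233 = - \frac{1233}{2} \approx -616.5$)
$M = 1$ ($M = 1^{2} = 1$)
$v{\left(U,F \right)} = -1$ ($v{\left(U,F \right)} = \left(-1\right) 1 = -1$)
$x{\left(Q \right)} = -1$
$Z x{\left(\left(-4 + 0\right)^{2} \right)} = \left(- \frac{1233}{2}\right) \left(-1\right) = \frac{1233}{2}$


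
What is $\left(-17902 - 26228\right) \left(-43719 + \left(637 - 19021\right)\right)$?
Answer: $2740605390$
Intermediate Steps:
$\left(-17902 - 26228\right) \left(-43719 + \left(637 - 19021\right)\right) = - 44130 \left(-43719 + \left(637 - 19021\right)\right) = - 44130 \left(-43719 - 18384\right) = \left(-44130\right) \left(-62103\right) = 2740605390$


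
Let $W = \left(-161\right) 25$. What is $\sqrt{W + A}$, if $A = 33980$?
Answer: $\sqrt{29955} \approx 173.08$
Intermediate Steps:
$W = -4025$
$\sqrt{W + A} = \sqrt{-4025 + 33980} = \sqrt{29955}$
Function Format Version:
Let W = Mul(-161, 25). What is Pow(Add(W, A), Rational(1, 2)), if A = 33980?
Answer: Pow(29955, Rational(1, 2)) ≈ 173.08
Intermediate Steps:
W = -4025
Pow(Add(W, A), Rational(1, 2)) = Pow(Add(-4025, 33980), Rational(1, 2)) = Pow(29955, Rational(1, 2))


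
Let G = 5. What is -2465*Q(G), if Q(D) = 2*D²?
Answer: -123250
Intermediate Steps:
-2465*Q(G) = -4930*5² = -4930*25 = -2465*50 = -123250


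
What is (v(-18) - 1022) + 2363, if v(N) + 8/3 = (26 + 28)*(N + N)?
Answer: -1817/3 ≈ -605.67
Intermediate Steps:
v(N) = -8/3 + 108*N (v(N) = -8/3 + (26 + 28)*(N + N) = -8/3 + 54*(2*N) = -8/3 + 108*N)
(v(-18) - 1022) + 2363 = ((-8/3 + 108*(-18)) - 1022) + 2363 = ((-8/3 - 1944) - 1022) + 2363 = (-5840/3 - 1022) + 2363 = -8906/3 + 2363 = -1817/3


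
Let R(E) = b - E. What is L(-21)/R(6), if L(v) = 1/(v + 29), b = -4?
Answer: -1/80 ≈ -0.012500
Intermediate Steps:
L(v) = 1/(29 + v)
R(E) = -4 - E
L(-21)/R(6) = 1/((29 - 21)*(-4 - 1*6)) = 1/(8*(-4 - 6)) = (⅛)/(-10) = (⅛)*(-⅒) = -1/80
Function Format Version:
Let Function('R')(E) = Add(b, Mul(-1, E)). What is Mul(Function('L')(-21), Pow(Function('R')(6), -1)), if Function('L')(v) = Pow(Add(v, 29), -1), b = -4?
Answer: Rational(-1, 80) ≈ -0.012500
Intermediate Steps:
Function('L')(v) = Pow(Add(29, v), -1)
Function('R')(E) = Add(-4, Mul(-1, E))
Mul(Function('L')(-21), Pow(Function('R')(6), -1)) = Mul(Pow(Add(29, -21), -1), Pow(Add(-4, Mul(-1, 6)), -1)) = Mul(Pow(8, -1), Pow(Add(-4, -6), -1)) = Mul(Rational(1, 8), Pow(-10, -1)) = Mul(Rational(1, 8), Rational(-1, 10)) = Rational(-1, 80)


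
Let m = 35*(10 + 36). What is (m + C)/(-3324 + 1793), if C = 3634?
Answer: -5244/1531 ≈ -3.4252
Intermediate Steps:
m = 1610 (m = 35*46 = 1610)
(m + C)/(-3324 + 1793) = (1610 + 3634)/(-3324 + 1793) = 5244/(-1531) = 5244*(-1/1531) = -5244/1531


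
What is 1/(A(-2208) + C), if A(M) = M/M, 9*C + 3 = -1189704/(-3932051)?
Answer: 11796153/8260670 ≈ 1.4280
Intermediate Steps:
C = -3535483/11796153 (C = -1/3 + (-1189704/(-3932051))/9 = -1/3 + (-1189704*(-1/3932051))/9 = -1/3 + (1/9)*(1189704/3932051) = -1/3 + 396568/11796153 = -3535483/11796153 ≈ -0.29972)
A(M) = 1
1/(A(-2208) + C) = 1/(1 - 3535483/11796153) = 1/(8260670/11796153) = 11796153/8260670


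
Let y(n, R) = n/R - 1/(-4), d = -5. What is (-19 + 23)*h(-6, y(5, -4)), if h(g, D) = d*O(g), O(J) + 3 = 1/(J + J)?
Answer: 185/3 ≈ 61.667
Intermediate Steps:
y(n, R) = 1/4 + n/R (y(n, R) = n/R - 1*(-1/4) = n/R + 1/4 = 1/4 + n/R)
O(J) = -3 + 1/(2*J) (O(J) = -3 + 1/(J + J) = -3 + 1/(2*J))
h(g, D) = 15 - 5/(2*g) (h(g, D) = -5*(-3 + 1/(2*g)) = 15 - 5/(2*g))
(-19 + 23)*h(-6, y(5, -4)) = (-19 + 23)*(15 - 5/2/(-6)) = 4*(15 - 5/2*(-1/6)) = 4*(15 + 5/12) = 4*(185/12) = 185/3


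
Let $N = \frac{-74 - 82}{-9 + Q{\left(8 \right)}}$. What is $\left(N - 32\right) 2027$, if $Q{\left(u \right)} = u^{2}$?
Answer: $- \frac{3883732}{55} \approx -70613.0$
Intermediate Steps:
$N = - \frac{156}{55}$ ($N = \frac{-74 - 82}{-9 + 8^{2}} = - \frac{156}{-9 + 64} = - \frac{156}{55} \approx -2.8364$)
$\left(N - 32\right) 2027 = \left(- \frac{156}{55} - 32\right) 2027 = \left(- \frac{1916}{55}\right) 2027 = - \frac{3883732}{55}$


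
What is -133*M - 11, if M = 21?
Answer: -2804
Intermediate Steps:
-133*M - 11 = -133*21 - 11 = -2793 - 11 = -2804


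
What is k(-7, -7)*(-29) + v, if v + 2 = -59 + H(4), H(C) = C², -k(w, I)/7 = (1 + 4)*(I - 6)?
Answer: -13240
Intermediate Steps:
k(w, I) = 210 - 35*I (k(w, I) = -7*(1 + 4)*(I - 6) = -35*(-6 + I) = -7*(-30 + 5*I) = 210 - 35*I)
v = -45 (v = -2 + (-59 + 4²) = -2 + (-59 + 16) = -2 - 43 = -45)
k(-7, -7)*(-29) + v = (210 - 35*(-7))*(-29) - 45 = (210 + 245)*(-29) - 45 = 455*(-29) - 45 = -13195 - 45 = -13240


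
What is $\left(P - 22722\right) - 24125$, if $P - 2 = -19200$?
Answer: $-66045$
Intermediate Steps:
$P = -19198$ ($P = 2 - 19200 = -19198$)
$\left(P - 22722\right) - 24125 = \left(-19198 - 22722\right) - 24125 = -41920 - 24125 = -66045$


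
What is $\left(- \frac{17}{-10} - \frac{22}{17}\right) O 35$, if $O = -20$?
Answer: $- \frac{4830}{17} \approx -284.12$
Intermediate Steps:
$\left(- \frac{17}{-10} - \frac{22}{17}\right) O 35 = \left(- \frac{17}{-10} - \frac{22}{17}\right) \left(-20\right) 35 = \left(\left(-17\right) \left(- \frac{1}{10}\right) - \frac{22}{17}\right) \left(-20\right) 35 = \left(\frac{17}{10} - \frac{22}{17}\right) \left(-20\right) 35 = \frac{69}{170} \left(-20\right) 35 = \left(- \frac{138}{17}\right) 35 = - \frac{4830}{17}$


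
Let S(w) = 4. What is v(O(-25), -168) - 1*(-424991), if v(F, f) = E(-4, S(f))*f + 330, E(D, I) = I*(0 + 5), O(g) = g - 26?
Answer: 421961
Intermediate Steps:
O(g) = -26 + g
E(D, I) = 5*I (E(D, I) = I*5 = 5*I)
v(F, f) = 330 + 20*f (v(F, f) = (5*4)*f + 330 = 20*f + 330 = 330 + 20*f)
v(O(-25), -168) - 1*(-424991) = (330 + 20*(-168)) - 1*(-424991) = (330 - 3360) + 424991 = -3030 + 424991 = 421961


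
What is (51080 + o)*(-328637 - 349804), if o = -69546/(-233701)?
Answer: -8098900717260066/233701 ≈ -3.4655e+10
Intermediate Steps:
o = 69546/233701 (o = -69546*(-1/233701) = 69546/233701 ≈ 0.29759)
(51080 + o)*(-328637 - 349804) = (51080 + 69546/233701)*(-328637 - 349804) = (11937516626/233701)*(-678441) = -8098900717260066/233701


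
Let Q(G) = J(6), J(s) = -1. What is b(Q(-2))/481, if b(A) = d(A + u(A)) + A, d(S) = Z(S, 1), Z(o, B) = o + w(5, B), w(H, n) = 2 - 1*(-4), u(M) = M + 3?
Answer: 6/481 ≈ 0.012474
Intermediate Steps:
u(M) = 3 + M
w(H, n) = 6 (w(H, n) = 2 + 4 = 6)
Z(o, B) = 6 + o (Z(o, B) = o + 6 = 6 + o)
Q(G) = -1
d(S) = 6 + S
b(A) = 9 + 3*A (b(A) = (6 + (A + (3 + A))) + A = (6 + (3 + 2*A)) + A = (9 + 2*A) + A = 9 + 3*A)
b(Q(-2))/481 = (9 + 3*(-1))/481 = (9 - 3)*(1/481) = 6*(1/481) = 6/481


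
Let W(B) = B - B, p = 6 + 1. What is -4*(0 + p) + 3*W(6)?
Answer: -28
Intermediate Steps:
p = 7
W(B) = 0
-4*(0 + p) + 3*W(6) = -4*(0 + 7) + 3*0 = -4*7 + 0 = -28 + 0 = -28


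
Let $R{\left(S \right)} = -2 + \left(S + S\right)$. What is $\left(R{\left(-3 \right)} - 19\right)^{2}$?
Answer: $729$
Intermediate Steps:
$R{\left(S \right)} = -2 + 2 S$
$\left(R{\left(-3 \right)} - 19\right)^{2} = \left(\left(-2 + 2 \left(-3\right)\right) - 19\right)^{2} = \left(\left(-2 - 6\right) - 19\right)^{2} = \left(-8 - 19\right)^{2} = \left(-27\right)^{2} = 729$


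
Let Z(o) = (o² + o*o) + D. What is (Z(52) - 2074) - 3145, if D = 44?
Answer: 233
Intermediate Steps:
Z(o) = 44 + 2*o² (Z(o) = (o² + o*o) + 44 = (o² + o²) + 44 = 2*o² + 44 = 44 + 2*o²)
(Z(52) - 2074) - 3145 = ((44 + 2*52²) - 2074) - 3145 = ((44 + 2*2704) - 2074) - 3145 = ((44 + 5408) - 2074) - 3145 = (5452 - 2074) - 3145 = 3378 - 3145 = 233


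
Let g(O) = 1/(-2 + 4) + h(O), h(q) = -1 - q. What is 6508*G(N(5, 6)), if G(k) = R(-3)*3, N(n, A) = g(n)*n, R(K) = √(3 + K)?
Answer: 0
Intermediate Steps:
g(O) = -½ - O (g(O) = 1/(-2 + 4) + (-1 - O) = 1/2 + (-1 - O) = ½ + (-1 - O) = -½ - O)
N(n, A) = n*(-½ - n) (N(n, A) = (-½ - n)*n = n*(-½ - n))
G(k) = 0 (G(k) = √(3 - 3)*3 = √0*3 = 0*3 = 0)
6508*G(N(5, 6)) = 6508*0 = 0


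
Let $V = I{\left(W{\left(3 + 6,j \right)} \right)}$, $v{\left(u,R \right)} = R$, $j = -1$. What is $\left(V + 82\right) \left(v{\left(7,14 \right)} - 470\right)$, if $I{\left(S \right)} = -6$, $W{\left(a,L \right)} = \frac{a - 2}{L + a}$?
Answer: $-34656$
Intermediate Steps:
$W{\left(a,L \right)} = \frac{-2 + a}{L + a}$
$V = -6$
$\left(V + 82\right) \left(v{\left(7,14 \right)} - 470\right) = \left(-6 + 82\right) \left(14 - 470\right) = 76 \left(-456\right) = -34656$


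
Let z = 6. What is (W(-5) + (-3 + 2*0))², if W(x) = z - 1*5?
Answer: 4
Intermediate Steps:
W(x) = 1 (W(x) = 6 - 1*5 = 6 - 5 = 1)
(W(-5) + (-3 + 2*0))² = (1 + (-3 + 2*0))² = (1 + (-3 + 0))² = (1 - 3)² = (-2)² = 4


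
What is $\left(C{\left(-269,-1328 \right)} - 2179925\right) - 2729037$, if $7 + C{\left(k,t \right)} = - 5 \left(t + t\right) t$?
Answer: $-22544809$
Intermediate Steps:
$C{\left(k,t \right)} = -7 - 10 t^{2}$ ($C{\left(k,t \right)} = -7 + - 5 \left(t + t\right) t = -7 + - 5 \cdot 2 t t = -7 + - 10 t t = -7 - 10 t^{2}$)
$\left(C{\left(-269,-1328 \right)} - 2179925\right) - 2729037 = \left(\left(-7 - 10 \left(-1328\right)^{2}\right) - 2179925\right) - 2729037 = \left(\left(-7 - 17635840\right) - 2179925\right) - 2729037 = \left(-17635847 - 2179925\right) - 2729037 = -19815772 - 2729037 = -22544809$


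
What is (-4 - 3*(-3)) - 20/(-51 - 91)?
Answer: 365/71 ≈ 5.1408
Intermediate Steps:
(-4 - 3*(-3)) - 20/(-51 - 91) = (-4 + 9) - 20/(-142) = 5 - 1/142*(-20) = 5 + 10/71 = 365/71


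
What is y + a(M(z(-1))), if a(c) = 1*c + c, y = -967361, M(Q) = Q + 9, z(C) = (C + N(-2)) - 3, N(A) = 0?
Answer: -967351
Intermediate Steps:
z(C) = -3 + C (z(C) = (C + 0) - 3 = C - 3 = -3 + C)
M(Q) = 9 + Q
a(c) = 2*c (a(c) = c + c = 2*c)
y + a(M(z(-1))) = -967361 + 2*(9 + (-3 - 1)) = -967361 + 2*(9 - 4) = -967361 + 2*5 = -967361 + 10 = -967351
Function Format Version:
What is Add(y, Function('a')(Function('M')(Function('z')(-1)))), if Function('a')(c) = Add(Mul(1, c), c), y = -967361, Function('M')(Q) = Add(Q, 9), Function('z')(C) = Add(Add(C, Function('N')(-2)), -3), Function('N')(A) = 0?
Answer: -967351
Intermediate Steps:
Function('z')(C) = Add(-3, C) (Function('z')(C) = Add(Add(C, 0), -3) = Add(C, -3) = Add(-3, C))
Function('M')(Q) = Add(9, Q)
Function('a')(c) = Mul(2, c) (Function('a')(c) = Add(c, c) = Mul(2, c))
Add(y, Function('a')(Function('M')(Function('z')(-1)))) = Add(-967361, Mul(2, Add(9, Add(-3, -1)))) = Add(-967361, Mul(2, Add(9, -4))) = Add(-967361, Mul(2, 5)) = Add(-967361, 10) = -967351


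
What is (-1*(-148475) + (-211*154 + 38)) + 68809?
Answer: 184828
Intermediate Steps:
(-1*(-148475) + (-211*154 + 38)) + 68809 = (148475 + (-32494 + 38)) + 68809 = (148475 - 32456) + 68809 = 116019 + 68809 = 184828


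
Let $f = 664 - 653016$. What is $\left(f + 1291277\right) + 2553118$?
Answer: $3192043$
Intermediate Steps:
$f = -652352$ ($f = 664 - 653016 = -652352$)
$\left(f + 1291277\right) + 2553118 = \left(-652352 + 1291277\right) + 2553118 = 638925 + 2553118 = 3192043$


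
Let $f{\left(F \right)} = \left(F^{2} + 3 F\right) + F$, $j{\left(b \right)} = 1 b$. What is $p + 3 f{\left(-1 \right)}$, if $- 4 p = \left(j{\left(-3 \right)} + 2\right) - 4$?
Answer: $- \frac{31}{4} \approx -7.75$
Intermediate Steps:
$j{\left(b \right)} = b$
$f{\left(F \right)} = F^{2} + 4 F$
$p = \frac{5}{4}$ ($p = - \frac{\left(-3 + 2\right) - 4}{4} = - \frac{-1 - 4}{4} = \left(- \frac{1}{4}\right) \left(-5\right) = \frac{5}{4} \approx 1.25$)
$p + 3 f{\left(-1 \right)} = \frac{5}{4} + 3 \left(- (4 - 1)\right) = \frac{5}{4} + 3 \left(\left(-1\right) 3\right) = \frac{5}{4} + 3 \left(-3\right) = \frac{5}{4} - 9 = - \frac{31}{4}$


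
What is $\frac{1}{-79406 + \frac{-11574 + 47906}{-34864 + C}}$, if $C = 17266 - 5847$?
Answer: $- \frac{23445}{1861710002} \approx -1.2593 \cdot 10^{-5}$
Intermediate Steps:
$C = 11419$
$\frac{1}{-79406 + \frac{-11574 + 47906}{-34864 + C}} = \frac{1}{-79406 + \frac{-11574 + 47906}{-34864 + 11419}} = \frac{1}{-79406 + \frac{36332}{-23445}} = \frac{1}{-79406 + 36332 \left(- \frac{1}{23445}\right)} = \frac{1}{-79406 - \frac{36332}{23445}} = \frac{1}{- \frac{1861710002}{23445}} = - \frac{23445}{1861710002}$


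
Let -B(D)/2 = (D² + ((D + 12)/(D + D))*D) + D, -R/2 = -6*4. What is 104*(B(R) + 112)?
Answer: -483808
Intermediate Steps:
R = 48 (R = -(-6)*2*4 = -(-6)*8 = -2*(-24) = 48)
B(D) = -12 - 3*D - 2*D² (B(D) = -2*((D² + ((D + 12)/(D + D))*D) + D) = -2*((D² + ((12 + D)/((2*D)))*D) + D) = -2*((D² + ((12 + D)*(1/(2*D)))*D) + D) = -2*((D² + ((12 + D)/(2*D))*D) + D) = -2*((D² + (6 + D/2)) + D) = -2*((6 + D² + D/2) + D) = -2*(6 + D² + 3*D/2) = -12 - 3*D - 2*D²)
104*(B(R) + 112) = 104*((-12 - 3*48 - 2*48²) + 112) = 104*((-12 - 144 - 2*2304) + 112) = 104*((-12 - 144 - 4608) + 112) = 104*(-4764 + 112) = 104*(-4652) = -483808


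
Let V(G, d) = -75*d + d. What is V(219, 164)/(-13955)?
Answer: 12136/13955 ≈ 0.86965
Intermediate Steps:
V(G, d) = -74*d
V(219, 164)/(-13955) = -74*164/(-13955) = -12136*(-1/13955) = 12136/13955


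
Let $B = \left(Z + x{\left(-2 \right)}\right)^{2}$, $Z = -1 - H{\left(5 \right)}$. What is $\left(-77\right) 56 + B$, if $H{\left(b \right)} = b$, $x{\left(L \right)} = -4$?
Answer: $-4212$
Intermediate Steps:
$Z = -6$ ($Z = -1 - 5 = -6$)
$B = 100$ ($B = \left(-6 - 4\right)^{2} = \left(-10\right)^{2} = 100$)
$\left(-77\right) 56 + B = \left(-77\right) 56 + 100 = -4312 + 100 = -4212$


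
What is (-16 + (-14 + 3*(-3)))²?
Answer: 1521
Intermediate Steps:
(-16 + (-14 + 3*(-3)))² = (-16 + (-14 - 9))² = (-16 - 23)² = (-39)² = 1521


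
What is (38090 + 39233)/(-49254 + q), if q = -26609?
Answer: -77323/75863 ≈ -1.0192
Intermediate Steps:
(38090 + 39233)/(-49254 + q) = (38090 + 39233)/(-49254 - 26609) = 77323/(-75863) = 77323*(-1/75863) = -77323/75863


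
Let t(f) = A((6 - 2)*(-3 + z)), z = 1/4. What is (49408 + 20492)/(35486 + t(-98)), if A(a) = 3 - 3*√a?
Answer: 124034055/62973461 + 10485*I*√11/62973461 ≈ 1.9696 + 0.00055221*I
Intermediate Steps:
z = ¼ (z = 1*(¼) = ¼ ≈ 0.25000)
t(f) = 3 - 3*I*√11 (t(f) = 3 - 3*√(-3 + ¼)*√(6 - 2) = 3 - 3*I*√11)
(49408 + 20492)/(35486 + t(-98)) = (49408 + 20492)/(35486 + (3 - 3*I*√11)) = 69900/(35489 - 3*I*√11)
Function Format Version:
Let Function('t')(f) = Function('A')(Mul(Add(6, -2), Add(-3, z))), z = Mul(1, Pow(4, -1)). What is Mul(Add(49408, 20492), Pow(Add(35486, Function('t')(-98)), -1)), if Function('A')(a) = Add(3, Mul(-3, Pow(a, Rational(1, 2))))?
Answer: Add(Rational(124034055, 62973461), Mul(Rational(10485, 62973461), I, Pow(11, Rational(1, 2)))) ≈ Add(1.9696, Mul(0.00055221, I))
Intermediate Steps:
z = Rational(1, 4) (z = Mul(1, Rational(1, 4)) = Rational(1, 4) ≈ 0.25000)
Function('t')(f) = Add(3, Mul(-3, I, Pow(11, Rational(1, 2)))) (Function('t')(f) = Add(3, Mul(-3, Pow(Mul(Add(6, -2), Add(-3, Rational(1, 4))), Rational(1, 2)))) = Add(3, Mul(-3, Pow(Mul(4, Rational(-11, 4)), Rational(1, 2)))) = Add(3, Mul(-3, Pow(-11, Rational(1, 2)))) = Add(3, Mul(-3, Mul(I, Pow(11, Rational(1, 2))))) = Add(3, Mul(-3, I, Pow(11, Rational(1, 2)))))
Mul(Add(49408, 20492), Pow(Add(35486, Function('t')(-98)), -1)) = Mul(Add(49408, 20492), Pow(Add(35486, Add(3, Mul(-3, I, Pow(11, Rational(1, 2))))), -1)) = Mul(69900, Pow(Add(35489, Mul(-3, I, Pow(11, Rational(1, 2)))), -1))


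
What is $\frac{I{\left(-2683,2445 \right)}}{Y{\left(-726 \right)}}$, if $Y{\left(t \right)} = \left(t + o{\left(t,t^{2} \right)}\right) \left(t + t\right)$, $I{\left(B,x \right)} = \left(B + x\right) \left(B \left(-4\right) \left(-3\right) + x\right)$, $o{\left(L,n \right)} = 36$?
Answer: $\frac{1180123}{166980} \approx 7.0675$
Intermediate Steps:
$I{\left(B,x \right)} = \left(B + x\right) \left(x + 12 B\right)$ ($I{\left(B,x \right)} = \left(B + x\right) \left(- 4 B \left(-3\right) + x\right) = \left(B + x\right) \left(12 B + x\right) = \left(B + x\right) \left(x + 12 B\right)$)
$Y{\left(t \right)} = 2 t \left(36 + t\right)$ ($Y{\left(t \right)} = \left(t + 36\right) \left(t + t\right) = \left(36 + t\right) 2 t = 2 t \left(36 + t\right)$)
$\frac{I{\left(-2683,2445 \right)}}{Y{\left(-726 \right)}} = \frac{2445^{2} + 12 \left(-2683\right)^{2} + 13 \left(-2683\right) 2445}{2 \left(-726\right) \left(36 - 726\right)} = \frac{5978025 + 12 \cdot 7198489 - 85279155}{2 \left(-726\right) \left(-690\right)} = \frac{5978025 + 86381868 - 85279155}{1001880} = 7080738 \cdot \frac{1}{1001880} = \frac{1180123}{166980}$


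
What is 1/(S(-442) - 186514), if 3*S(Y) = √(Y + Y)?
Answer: -839313/156543625324 - 3*I*√221/156543625324 ≈ -5.3615e-6 - 2.8489e-10*I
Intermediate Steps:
S(Y) = √2*√Y/3 (S(Y) = √(Y + Y)/3 = √(2*Y)/3 = (√2*√Y)/3 = √2*√Y/3)
1/(S(-442) - 186514) = 1/(√2*√(-442)/3 - 186514) = 1/(√2*(I*√442)/3 - 186514) = 1/(2*I*√221/3 - 186514) = 1/(-186514 + 2*I*√221/3)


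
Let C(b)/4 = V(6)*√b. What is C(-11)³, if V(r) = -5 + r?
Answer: -704*I*√11 ≈ -2334.9*I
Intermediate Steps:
C(b) = 4*√b (C(b) = 4*((-5 + 6)*√b) = 4*(1*√b) = 4*√b)
C(-11)³ = (4*√(-11))³ = (4*(I*√11))³ = (4*I*√11)³ = -704*I*√11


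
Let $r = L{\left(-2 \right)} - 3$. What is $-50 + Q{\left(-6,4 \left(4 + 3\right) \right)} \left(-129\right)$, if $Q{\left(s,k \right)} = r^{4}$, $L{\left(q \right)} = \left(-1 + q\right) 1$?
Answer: $-167234$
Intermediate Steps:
$L{\left(q \right)} = -1 + q$
$r = -6$ ($r = \left(-1 - 2\right) - 3 = -3 - 3 = -6$)
$Q{\left(s,k \right)} = 1296$ ($Q{\left(s,k \right)} = \left(-6\right)^{4} = 1296$)
$-50 + Q{\left(-6,4 \left(4 + 3\right) \right)} \left(-129\right) = -50 + 1296 \left(-129\right) = -50 - 167184 = -167234$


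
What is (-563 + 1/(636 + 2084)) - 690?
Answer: -3408159/2720 ≈ -1253.0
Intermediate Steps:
(-563 + 1/(636 + 2084)) - 690 = (-563 + 1/2720) - 690 = -1531359/2720 - 690 = -3408159/2720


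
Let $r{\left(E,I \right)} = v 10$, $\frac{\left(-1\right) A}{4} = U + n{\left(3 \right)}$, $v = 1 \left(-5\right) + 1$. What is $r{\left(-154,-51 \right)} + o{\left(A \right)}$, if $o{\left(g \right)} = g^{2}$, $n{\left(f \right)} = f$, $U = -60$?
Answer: $51944$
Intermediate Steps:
$v = -4$ ($v = -5 + 1 = -4$)
$A = 228$ ($A = - 4 \left(-60 + 3\right) = \left(-4\right) \left(-57\right) = 228$)
$r{\left(E,I \right)} = -40$ ($r{\left(E,I \right)} = \left(-4\right) 10 = -40$)
$r{\left(-154,-51 \right)} + o{\left(A \right)} = -40 + 228^{2} = -40 + 51984 = 51944$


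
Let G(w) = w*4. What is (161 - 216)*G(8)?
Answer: -1760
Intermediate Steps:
G(w) = 4*w
(161 - 216)*G(8) = (161 - 216)*(4*8) = -55*32 = -1760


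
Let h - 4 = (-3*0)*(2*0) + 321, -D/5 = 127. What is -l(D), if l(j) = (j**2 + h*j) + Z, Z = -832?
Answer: -196018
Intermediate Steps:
D = -635 (D = -5*127 = -635)
h = 325 (h = 4 + ((-3*0)*(2*0) + 321) = 4 + (0*0 + 321) = 4 + (0 + 321) = 4 + 321 = 325)
l(j) = -832 + j**2 + 325*j (l(j) = (j**2 + 325*j) - 832 = -832 + j**2 + 325*j)
-l(D) = -(-832 + (-635)**2 + 325*(-635)) = -(-832 + 403225 - 206375) = -1*196018 = -196018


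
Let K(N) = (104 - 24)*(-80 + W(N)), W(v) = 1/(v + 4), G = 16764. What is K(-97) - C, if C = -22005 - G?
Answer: 3010237/93 ≈ 32368.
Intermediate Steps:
W(v) = 1/(4 + v)
K(N) = -6400 + 80/(4 + N) (K(N) = (104 - 24)*(-80 + 1/(4 + N)) = 80*(-80 + 1/(4 + N)) = -6400 + 80/(4 + N))
C = -38769 (C = -22005 - 1*16764 = -22005 - 16764 = -38769)
K(-97) - C = 80*(-319 - 80*(-97))/(4 - 97) - 1*(-38769) = 80*(-319 + 7760)/(-93) + 38769 = 80*(-1/93)*7441 + 38769 = -595280/93 + 38769 = 3010237/93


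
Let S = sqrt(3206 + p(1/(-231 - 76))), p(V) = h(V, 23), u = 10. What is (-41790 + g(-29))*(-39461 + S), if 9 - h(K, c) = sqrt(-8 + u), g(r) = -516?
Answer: 1669437066 - 42306*sqrt(3215 - sqrt(2)) ≈ 1.6670e+9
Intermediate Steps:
h(K, c) = 9 - sqrt(2) (h(K, c) = 9 - sqrt(-8 + 10) = 9 - sqrt(2))
p(V) = 9 - sqrt(2)
S = sqrt(3215 - sqrt(2)) (S = sqrt(3206 + (9 - sqrt(2))) = sqrt(3215 - sqrt(2)) ≈ 56.688)
(-41790 + g(-29))*(-39461 + S) = (-41790 - 516)*(-39461 + sqrt(3215 - sqrt(2))) = -42306*(-39461 + sqrt(3215 - sqrt(2))) = 1669437066 - 42306*sqrt(3215 - sqrt(2))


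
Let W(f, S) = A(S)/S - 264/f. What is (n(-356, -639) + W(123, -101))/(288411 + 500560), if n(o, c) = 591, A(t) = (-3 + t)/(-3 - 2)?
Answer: 12187951/16335644555 ≈ 0.00074610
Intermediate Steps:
A(t) = ⅗ - t/5 (A(t) = (-3 + t)/(-5) = (-3 + t)*(-⅕) = ⅗ - t/5)
W(f, S) = -264/f + (⅗ - S/5)/S (W(f, S) = (⅗ - S/5)/S - 264/f = -264/f + (⅗ - S/5)/S)
(n(-356, -639) + W(123, -101))/(288411 + 500560) = (591 + (-⅕ - 264/123 + (⅗)/(-101)))/(288411 + 500560) = (591 + (-⅕ - 264*1/123 + (⅗)*(-1/101)))/788971 = (591 + (-⅕ - 88/41 - 3/505))*(1/788971) = (591 - 48704/20705)*(1/788971) = (12187951/20705)*(1/788971) = 12187951/16335644555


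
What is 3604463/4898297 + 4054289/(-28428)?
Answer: -19756643971669/139248787116 ≈ -141.88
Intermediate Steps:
3604463/4898297 + 4054289/(-28428) = 3604463*(1/4898297) + 4054289*(-1/28428) = 3604463/4898297 - 4054289/28428 = -19756643971669/139248787116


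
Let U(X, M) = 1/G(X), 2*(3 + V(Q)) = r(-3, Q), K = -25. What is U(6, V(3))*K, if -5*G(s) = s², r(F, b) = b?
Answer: 125/36 ≈ 3.4722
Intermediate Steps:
V(Q) = -3 + Q/2
G(s) = -s²/5
U(X, M) = -5/X² (U(X, M) = 1/(-X²/5) = -5/X²)
U(6, V(3))*K = -5/6²*(-25) = -5*1/36*(-25) = -5/36*(-25) = 125/36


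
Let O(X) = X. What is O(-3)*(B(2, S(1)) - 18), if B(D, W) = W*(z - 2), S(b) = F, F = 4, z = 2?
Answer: 54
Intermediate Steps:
S(b) = 4
B(D, W) = 0 (B(D, W) = W*(2 - 2) = W*0 = 0)
O(-3)*(B(2, S(1)) - 18) = -3*(0 - 18) = -3*(-18) = 54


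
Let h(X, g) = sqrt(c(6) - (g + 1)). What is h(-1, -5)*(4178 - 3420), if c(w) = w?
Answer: 758*sqrt(10) ≈ 2397.0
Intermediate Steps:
h(X, g) = sqrt(5 - g) (h(X, g) = sqrt(6 - (g + 1)) = sqrt(6 - (1 + g)) = sqrt(6 + (-1 - g)) = sqrt(5 - g))
h(-1, -5)*(4178 - 3420) = sqrt(5 - 1*(-5))*(4178 - 3420) = sqrt(5 + 5)*758 = sqrt(10)*758 = 758*sqrt(10)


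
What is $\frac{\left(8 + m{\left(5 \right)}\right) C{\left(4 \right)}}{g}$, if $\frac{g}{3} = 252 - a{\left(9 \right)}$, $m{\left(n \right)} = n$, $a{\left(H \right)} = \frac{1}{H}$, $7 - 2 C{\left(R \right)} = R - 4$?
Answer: $\frac{273}{4534} \approx 0.060212$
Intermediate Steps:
$C{\left(R \right)} = \frac{11}{2} - \frac{R}{2}$ ($C{\left(R \right)} = \frac{7}{2} - \frac{R - 4}{2} = \frac{7}{2} - \frac{-4 + R}{2} = \frac{7}{2} - \left(-2 + \frac{R}{2}\right) = \frac{11}{2} - \frac{R}{2}$)
$g = \frac{2267}{3}$ ($g = 3 \left(252 - \frac{1}{9}\right) = 3 \cdot \frac{2267}{9} = \frac{2267}{3} \approx 755.67$)
$\frac{\left(8 + m{\left(5 \right)}\right) C{\left(4 \right)}}{g} = \frac{\left(8 + 5\right) \left(\frac{11}{2} - 2\right)}{\frac{2267}{3}} = 13 \left(\frac{11}{2} - 2\right) \frac{3}{2267} = 13 \cdot \frac{7}{2} \cdot \frac{3}{2267} = \frac{91}{2} \cdot \frac{3}{2267} = \frac{273}{4534}$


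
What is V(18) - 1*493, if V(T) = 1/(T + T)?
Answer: -17747/36 ≈ -492.97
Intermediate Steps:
V(T) = 1/(2*T)
V(18) - 1*493 = (½)/18 - 1*493 = (½)*(1/18) - 493 = 1/36 - 493 = -17747/36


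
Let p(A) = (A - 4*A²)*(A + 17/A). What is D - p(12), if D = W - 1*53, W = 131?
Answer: 7645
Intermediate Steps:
D = 78 (D = 131 - 1*53 = 131 - 53 = 78)
D - p(12) = 78 - (17 + 12² - 68*12 - 4*12³) = 78 - (17 + 144 - 816 - 4*1728) = 78 - (17 + 144 - 816 - 6912) = 78 - 1*(-7567) = 78 + 7567 = 7645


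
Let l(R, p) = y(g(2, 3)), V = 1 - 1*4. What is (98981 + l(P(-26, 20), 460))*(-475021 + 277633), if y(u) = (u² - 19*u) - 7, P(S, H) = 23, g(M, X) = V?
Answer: -19549307520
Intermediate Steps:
V = -3 (V = 1 - 4 = -3)
g(M, X) = -3
y(u) = -7 + u² - 19*u
l(R, p) = 59 (l(R, p) = -7 + (-3)² - 19*(-3) = -7 + 9 + 57 = 59)
(98981 + l(P(-26, 20), 460))*(-475021 + 277633) = (98981 + 59)*(-475021 + 277633) = 99040*(-197388) = -19549307520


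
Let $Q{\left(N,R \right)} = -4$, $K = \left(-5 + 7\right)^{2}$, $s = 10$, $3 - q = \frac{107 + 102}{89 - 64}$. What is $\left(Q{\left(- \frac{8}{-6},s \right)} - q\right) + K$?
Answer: $\frac{134}{25} \approx 5.36$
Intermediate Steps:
$q = - \frac{134}{25}$ ($q = 3 - \frac{107 + 102}{89 - 64} = 3 - \frac{209}{25} = - \frac{134}{25} \approx -5.36$)
$K = 4$ ($K = 2^{2} = 4$)
$\left(Q{\left(- \frac{8}{-6},s \right)} - q\right) + K = \left(-4 - - \frac{134}{25}\right) + 4 = \left(-4 + \frac{134}{25}\right) + 4 = \frac{34}{25} + 4 = \frac{134}{25}$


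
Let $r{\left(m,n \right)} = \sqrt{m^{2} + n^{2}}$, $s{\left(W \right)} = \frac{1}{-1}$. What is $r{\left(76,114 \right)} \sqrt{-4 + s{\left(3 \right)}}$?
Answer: $38 i \sqrt{65} \approx 306.37 i$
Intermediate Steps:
$s{\left(W \right)} = -1$
$r{\left(76,114 \right)} \sqrt{-4 + s{\left(3 \right)}} = \sqrt{76^{2} + 114^{2}} \sqrt{-4 - 1} = \sqrt{5776 + 12996} \sqrt{-5} = \sqrt{18772} i \sqrt{5} = 38 \sqrt{13} i \sqrt{5} = 38 i \sqrt{65}$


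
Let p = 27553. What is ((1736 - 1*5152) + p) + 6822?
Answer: 30959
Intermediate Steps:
((1736 - 1*5152) + p) + 6822 = ((1736 - 1*5152) + 27553) + 6822 = ((1736 - 5152) + 27553) + 6822 = (-3416 + 27553) + 6822 = 24137 + 6822 = 30959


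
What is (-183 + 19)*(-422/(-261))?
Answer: -69208/261 ≈ -265.16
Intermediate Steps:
(-183 + 19)*(-422/(-261)) = -(-69208)*(-1)/261 = -164*422/261 = -69208/261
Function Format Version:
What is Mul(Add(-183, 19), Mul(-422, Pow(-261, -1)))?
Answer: Rational(-69208, 261) ≈ -265.16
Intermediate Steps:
Mul(Add(-183, 19), Mul(-422, Pow(-261, -1))) = Mul(-164, Mul(-422, Rational(-1, 261))) = Mul(-164, Rational(422, 261)) = Rational(-69208, 261)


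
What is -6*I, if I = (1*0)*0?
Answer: 0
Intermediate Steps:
I = 0 (I = 0*0 = 0)
-6*I = -6*0 = 0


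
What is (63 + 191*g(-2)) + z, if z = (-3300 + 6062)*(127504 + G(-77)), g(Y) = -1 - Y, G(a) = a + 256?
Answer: 352660700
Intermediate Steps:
G(a) = 256 + a
z = 352660446 (z = (-3300 + 6062)*(127504 + (256 - 77)) = 2762*(127504 + 179) = 2762*127683 = 352660446)
(63 + 191*g(-2)) + z = (63 + 191*(-1 - 1*(-2))) + 352660446 = (63 + 191*(-1 + 2)) + 352660446 = (63 + 191*1) + 352660446 = (63 + 191) + 352660446 = 254 + 352660446 = 352660700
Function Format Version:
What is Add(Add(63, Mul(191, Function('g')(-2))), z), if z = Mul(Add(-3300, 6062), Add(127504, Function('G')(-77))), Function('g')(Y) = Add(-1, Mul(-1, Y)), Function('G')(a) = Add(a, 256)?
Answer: 352660700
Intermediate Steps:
Function('G')(a) = Add(256, a)
z = 352660446 (z = Mul(Add(-3300, 6062), Add(127504, Add(256, -77))) = Mul(2762, Add(127504, 179)) = Mul(2762, 127683) = 352660446)
Add(Add(63, Mul(191, Function('g')(-2))), z) = Add(Add(63, Mul(191, Add(-1, Mul(-1, -2)))), 352660446) = Add(Add(63, Mul(191, Add(-1, 2))), 352660446) = Add(Add(63, Mul(191, 1)), 352660446) = Add(Add(63, 191), 352660446) = Add(254, 352660446) = 352660700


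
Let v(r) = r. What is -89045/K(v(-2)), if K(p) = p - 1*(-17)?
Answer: -17809/3 ≈ -5936.3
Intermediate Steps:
K(p) = 17 + p (K(p) = p + 17 = 17 + p)
-89045/K(v(-2)) = -89045/(17 - 2) = -89045/15 = -89045*1/15 = -17809/3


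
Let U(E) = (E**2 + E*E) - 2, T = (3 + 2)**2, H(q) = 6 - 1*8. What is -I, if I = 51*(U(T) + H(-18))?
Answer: -63546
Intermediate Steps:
H(q) = -2 (H(q) = 6 - 8 = -2)
T = 25 (T = 5**2 = 25)
U(E) = -2 + 2*E**2 (U(E) = (E**2 + E**2) - 2 = 2*E**2 - 2 = -2 + 2*E**2)
I = 63546 (I = 51*((-2 + 2*25**2) - 2) = 51*((-2 + 2*625) - 2) = 51*((-2 + 1250) - 2) = 51*(1248 - 2) = 51*1246 = 63546)
-I = -1*63546 = -63546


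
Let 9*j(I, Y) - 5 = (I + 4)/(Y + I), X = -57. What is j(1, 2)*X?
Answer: -380/9 ≈ -42.222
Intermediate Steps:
j(I, Y) = 5/9 + (4 + I)/(9*(I + Y)) (j(I, Y) = 5/9 + ((I + 4)/(Y + I))/9 = 5/9 + ((4 + I)/(I + Y))/9 = 5/9 + (4 + I)/(9*(I + Y)))
j(1, 2)*X = ((4 + 5*2 + 6*1)/(9*(1 + 2)))*(-57) = ((1/9)*(4 + 10 + 6)/3)*(-57) = ((1/9)*(1/3)*20)*(-57) = (20/27)*(-57) = -380/9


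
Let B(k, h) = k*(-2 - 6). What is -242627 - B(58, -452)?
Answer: -242163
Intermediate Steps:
B(k, h) = -8*k (B(k, h) = k*(-8) = -8*k)
-242627 - B(58, -452) = -242627 - (-8)*58 = -242627 - 1*(-464) = -242627 + 464 = -242163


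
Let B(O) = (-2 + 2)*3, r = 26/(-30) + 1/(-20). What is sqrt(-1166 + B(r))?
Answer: I*sqrt(1166) ≈ 34.147*I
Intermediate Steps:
r = -11/12 (r = 26*(-1/30) + 1*(-1/20) = -13/15 - 1/20 = -11/12 ≈ -0.91667)
B(O) = 0 (B(O) = 0*3 = 0)
sqrt(-1166 + B(r)) = sqrt(-1166 + 0) = sqrt(-1166) = I*sqrt(1166)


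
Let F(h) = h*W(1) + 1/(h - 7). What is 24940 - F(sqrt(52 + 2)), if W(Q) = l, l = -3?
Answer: 124693/5 + 42*sqrt(6)/5 ≈ 24959.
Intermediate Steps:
W(Q) = -3
F(h) = 1/(-7 + h) - 3*h (F(h) = h*(-3) + 1/(h - 7) = -3*h + 1/(-7 + h) = 1/(-7 + h) - 3*h)
24940 - F(sqrt(52 + 2)) = 24940 - (1 - 3*(sqrt(52 + 2))**2 + 21*sqrt(52 + 2))/(-7 + sqrt(52 + 2)) = 24940 - (1 - 3*(sqrt(54))**2 + 21*sqrt(54))/(-7 + sqrt(54)) = 24940 - (1 - 3*(3*sqrt(6))**2 + 21*(3*sqrt(6)))/(-7 + 3*sqrt(6)) = 24940 - (1 - 3*54 + 63*sqrt(6))/(-7 + 3*sqrt(6)) = 24940 - (1 - 162 + 63*sqrt(6))/(-7 + 3*sqrt(6)) = 24940 - (-161 + 63*sqrt(6))/(-7 + 3*sqrt(6))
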